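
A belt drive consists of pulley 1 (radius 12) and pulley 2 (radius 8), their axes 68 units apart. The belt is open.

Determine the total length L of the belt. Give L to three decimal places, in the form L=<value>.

open belt: β = asin((r2−r1)/C) = asin(-4/68) = -3.3723°
wrap1 = π − 2β = 186.7446°
wrap2 = π + 2β = 173.2554°
tangent length = C·cosβ = 67.8823
L = r1·wrap1 + r2·wrap2 + 2·C·cosβ = 12·3.2593 + 8·3.0239 + 2·67.8823 = 199.0672

L=199.067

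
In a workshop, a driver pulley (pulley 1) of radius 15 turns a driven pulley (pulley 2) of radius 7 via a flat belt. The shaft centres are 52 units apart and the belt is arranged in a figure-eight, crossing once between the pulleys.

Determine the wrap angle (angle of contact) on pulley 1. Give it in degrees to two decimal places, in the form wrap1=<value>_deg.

crossed belt: β = asin((r1+r2)/C) = asin(22/52) = 25.0290°
wrap1 = wrap2 = π + 2β = 230.0580°

wrap1=230.06_deg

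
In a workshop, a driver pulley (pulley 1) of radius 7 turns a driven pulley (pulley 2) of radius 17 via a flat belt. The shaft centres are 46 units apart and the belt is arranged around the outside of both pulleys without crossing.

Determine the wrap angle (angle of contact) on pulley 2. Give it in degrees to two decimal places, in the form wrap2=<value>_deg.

wrap2=205.11_deg

open belt: β = asin((r2−r1)/C) = asin(10/46) = 12.5559°
wrap1 = π − 2β = 154.8883°
wrap2 = π + 2β = 205.1117°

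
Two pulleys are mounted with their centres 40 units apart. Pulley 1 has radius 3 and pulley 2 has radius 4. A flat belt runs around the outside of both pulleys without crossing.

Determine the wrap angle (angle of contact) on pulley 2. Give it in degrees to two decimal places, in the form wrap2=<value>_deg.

open belt: β = asin((r2−r1)/C) = asin(1/40) = 1.4325°
wrap1 = π − 2β = 177.1349°
wrap2 = π + 2β = 182.8651°

wrap2=182.87_deg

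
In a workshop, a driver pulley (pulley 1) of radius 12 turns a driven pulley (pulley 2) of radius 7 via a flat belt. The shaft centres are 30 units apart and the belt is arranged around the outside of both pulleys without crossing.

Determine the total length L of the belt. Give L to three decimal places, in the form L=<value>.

open belt: β = asin((r2−r1)/C) = asin(-5/30) = -9.5941°
wrap1 = π − 2β = 199.1881°
wrap2 = π + 2β = 160.8119°
tangent length = C·cosβ = 29.5804
L = r1·wrap1 + r2·wrap2 + 2·C·cosβ = 12·3.4765 + 7·2.8067 + 2·29.5804 = 120.5255

L=120.526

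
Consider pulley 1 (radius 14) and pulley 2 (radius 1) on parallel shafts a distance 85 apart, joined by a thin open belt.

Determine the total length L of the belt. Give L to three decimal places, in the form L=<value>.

L=219.116

open belt: β = asin((r2−r1)/C) = asin(-13/85) = -8.7974°
wrap1 = π − 2β = 197.5948°
wrap2 = π + 2β = 162.4052°
tangent length = C·cosβ = 84.0000
L = r1·wrap1 + r2·wrap2 + 2·C·cosβ = 14·3.4487 + 1·2.8345 + 2·84.0000 = 219.1160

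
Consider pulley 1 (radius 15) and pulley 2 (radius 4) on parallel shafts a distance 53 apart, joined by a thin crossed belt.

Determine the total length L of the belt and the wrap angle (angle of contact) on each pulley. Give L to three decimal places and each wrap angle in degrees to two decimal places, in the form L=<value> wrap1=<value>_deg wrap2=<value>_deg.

L=172.578 wrap1=222.02_deg wrap2=222.02_deg

crossed belt: β = asin((r1+r2)/C) = asin(19/53) = 21.0075°
wrap1 = wrap2 = π + 2β = 222.0151°
tangent length = C·cosβ = 49.4773
L = (r1+r2)·wrap + 2·C·cosβ = 19·3.8749 + 2·49.4773 = 172.5775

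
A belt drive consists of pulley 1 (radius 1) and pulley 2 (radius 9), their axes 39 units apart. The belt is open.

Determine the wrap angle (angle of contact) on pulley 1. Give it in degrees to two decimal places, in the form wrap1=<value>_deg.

wrap1=156.33_deg

open belt: β = asin((r2−r1)/C) = asin(8/39) = 11.8370°
wrap1 = π − 2β = 156.3260°
wrap2 = π + 2β = 203.6740°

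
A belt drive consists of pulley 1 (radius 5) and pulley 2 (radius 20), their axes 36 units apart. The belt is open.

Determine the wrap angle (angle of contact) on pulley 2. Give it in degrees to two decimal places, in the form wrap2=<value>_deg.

open belt: β = asin((r2−r1)/C) = asin(15/36) = 24.6243°
wrap1 = π − 2β = 130.7514°
wrap2 = π + 2β = 229.2486°

wrap2=229.25_deg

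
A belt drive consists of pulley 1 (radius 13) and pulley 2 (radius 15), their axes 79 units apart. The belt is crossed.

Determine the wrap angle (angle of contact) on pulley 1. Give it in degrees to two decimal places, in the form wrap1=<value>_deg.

wrap1=221.52_deg

crossed belt: β = asin((r1+r2)/C) = asin(28/79) = 20.7585°
wrap1 = wrap2 = π + 2β = 221.5171°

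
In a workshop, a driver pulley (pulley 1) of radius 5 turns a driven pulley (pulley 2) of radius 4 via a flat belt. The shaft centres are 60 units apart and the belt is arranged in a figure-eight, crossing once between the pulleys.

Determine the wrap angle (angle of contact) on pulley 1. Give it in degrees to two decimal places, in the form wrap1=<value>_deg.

crossed belt: β = asin((r1+r2)/C) = asin(9/60) = 8.6269°
wrap1 = wrap2 = π + 2β = 197.2539°

wrap1=197.25_deg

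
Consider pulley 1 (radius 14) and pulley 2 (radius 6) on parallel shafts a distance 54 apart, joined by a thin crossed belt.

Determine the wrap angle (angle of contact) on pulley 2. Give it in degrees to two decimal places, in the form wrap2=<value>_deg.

wrap2=223.48_deg

crossed belt: β = asin((r1+r2)/C) = asin(20/54) = 21.7385°
wrap1 = wrap2 = π + 2β = 223.4769°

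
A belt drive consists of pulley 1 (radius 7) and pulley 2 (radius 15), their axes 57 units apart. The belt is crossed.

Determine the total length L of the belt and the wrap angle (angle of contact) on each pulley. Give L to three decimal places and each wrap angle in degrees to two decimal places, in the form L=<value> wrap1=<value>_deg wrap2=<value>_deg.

L=191.717 wrap1=225.41_deg wrap2=225.41_deg

crossed belt: β = asin((r1+r2)/C) = asin(22/57) = 22.7037°
wrap1 = wrap2 = π + 2β = 225.4073°
tangent length = C·cosβ = 52.5833
L = (r1+r2)·wrap + 2·C·cosβ = 22·3.9341 + 2·52.5833 = 191.7167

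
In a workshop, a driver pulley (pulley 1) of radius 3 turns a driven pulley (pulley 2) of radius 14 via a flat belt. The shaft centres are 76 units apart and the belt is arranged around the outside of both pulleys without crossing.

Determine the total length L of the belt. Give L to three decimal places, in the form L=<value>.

open belt: β = asin((r2−r1)/C) = asin(11/76) = 8.3220°
wrap1 = π − 2β = 163.3559°
wrap2 = π + 2β = 196.6441°
tangent length = C·cosβ = 75.1997
L = r1·wrap1 + r2·wrap2 + 2·C·cosβ = 3·2.8511 + 14·3.4321 + 2·75.1997 = 207.0020

L=207.002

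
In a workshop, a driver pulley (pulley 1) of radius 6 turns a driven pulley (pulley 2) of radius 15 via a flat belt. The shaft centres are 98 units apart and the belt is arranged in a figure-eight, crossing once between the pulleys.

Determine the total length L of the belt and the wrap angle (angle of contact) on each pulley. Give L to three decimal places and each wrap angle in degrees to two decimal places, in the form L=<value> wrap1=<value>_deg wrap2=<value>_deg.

L=266.491 wrap1=204.75_deg wrap2=204.75_deg

crossed belt: β = asin((r1+r2)/C) = asin(21/98) = 12.3736°
wrap1 = wrap2 = π + 2β = 204.7473°
tangent length = C·cosβ = 95.7236
L = (r1+r2)·wrap + 2·C·cosβ = 21·3.5735 + 2·95.7236 = 266.4909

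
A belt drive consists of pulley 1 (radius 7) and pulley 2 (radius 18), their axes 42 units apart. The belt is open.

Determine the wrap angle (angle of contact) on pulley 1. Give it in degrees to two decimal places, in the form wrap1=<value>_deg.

open belt: β = asin((r2−r1)/C) = asin(11/42) = 15.1831°
wrap1 = π − 2β = 149.6338°
wrap2 = π + 2β = 210.3662°

wrap1=149.63_deg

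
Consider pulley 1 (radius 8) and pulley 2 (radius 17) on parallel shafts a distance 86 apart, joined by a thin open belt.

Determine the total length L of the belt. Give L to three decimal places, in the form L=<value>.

open belt: β = asin((r2−r1)/C) = asin(9/86) = 6.0071°
wrap1 = π − 2β = 167.9859°
wrap2 = π + 2β = 192.0141°
tangent length = C·cosβ = 85.5278
L = r1·wrap1 + r2·wrap2 + 2·C·cosβ = 8·2.9319 + 17·3.3513 + 2·85.5278 = 251.4825

L=251.483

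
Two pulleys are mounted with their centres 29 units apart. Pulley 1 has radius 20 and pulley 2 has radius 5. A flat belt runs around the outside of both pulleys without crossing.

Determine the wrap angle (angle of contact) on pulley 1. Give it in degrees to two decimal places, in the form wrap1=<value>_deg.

wrap1=242.29_deg

open belt: β = asin((r2−r1)/C) = asin(-15/29) = -31.1474°
wrap1 = π − 2β = 242.2948°
wrap2 = π + 2β = 117.7052°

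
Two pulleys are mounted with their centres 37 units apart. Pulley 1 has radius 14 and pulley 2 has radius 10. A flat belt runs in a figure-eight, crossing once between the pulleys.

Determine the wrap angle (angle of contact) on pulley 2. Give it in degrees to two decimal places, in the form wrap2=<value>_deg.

wrap2=260.88_deg

crossed belt: β = asin((r1+r2)/C) = asin(24/37) = 40.4398°
wrap1 = wrap2 = π + 2β = 260.8796°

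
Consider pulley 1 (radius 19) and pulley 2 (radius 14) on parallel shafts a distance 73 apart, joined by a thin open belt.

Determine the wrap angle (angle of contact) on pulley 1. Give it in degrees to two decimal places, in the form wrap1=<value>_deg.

wrap1=187.85_deg

open belt: β = asin((r2−r1)/C) = asin(-5/73) = -3.9274°
wrap1 = π − 2β = 187.8549°
wrap2 = π + 2β = 172.1451°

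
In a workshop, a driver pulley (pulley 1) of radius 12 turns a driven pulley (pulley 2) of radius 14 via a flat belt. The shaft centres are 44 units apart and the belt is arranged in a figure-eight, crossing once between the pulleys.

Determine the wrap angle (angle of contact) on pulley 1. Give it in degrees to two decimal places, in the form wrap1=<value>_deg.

crossed belt: β = asin((r1+r2)/C) = asin(26/44) = 36.2215°
wrap1 = wrap2 = π + 2β = 252.4431°

wrap1=252.44_deg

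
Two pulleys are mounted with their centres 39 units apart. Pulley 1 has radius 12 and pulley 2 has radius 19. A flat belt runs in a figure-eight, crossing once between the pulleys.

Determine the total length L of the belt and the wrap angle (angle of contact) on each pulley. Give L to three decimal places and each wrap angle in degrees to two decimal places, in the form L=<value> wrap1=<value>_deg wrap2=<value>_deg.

L=201.683 wrap1=285.29_deg wrap2=285.29_deg

crossed belt: β = asin((r1+r2)/C) = asin(31/39) = 52.6431°
wrap1 = wrap2 = π + 2β = 285.2863°
tangent length = C·cosβ = 23.6643
L = (r1+r2)·wrap + 2·C·cosβ = 31·4.9792 + 2·23.6643 = 201.6834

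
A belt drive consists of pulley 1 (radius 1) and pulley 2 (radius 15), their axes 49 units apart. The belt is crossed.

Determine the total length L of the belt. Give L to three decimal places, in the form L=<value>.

L=153.538

crossed belt: β = asin((r1+r2)/C) = asin(16/49) = 19.0583°
wrap1 = wrap2 = π + 2β = 218.1167°
tangent length = C·cosβ = 46.3141
L = (r1+r2)·wrap + 2·C·cosβ = 16·3.8069 + 2·46.3141 = 153.5380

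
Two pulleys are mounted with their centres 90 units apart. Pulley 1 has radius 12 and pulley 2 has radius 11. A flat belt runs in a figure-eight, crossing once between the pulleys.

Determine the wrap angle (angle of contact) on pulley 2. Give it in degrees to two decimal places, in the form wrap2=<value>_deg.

wrap2=209.61_deg

crossed belt: β = asin((r1+r2)/C) = asin(23/90) = 14.8065°
wrap1 = wrap2 = π + 2β = 209.6130°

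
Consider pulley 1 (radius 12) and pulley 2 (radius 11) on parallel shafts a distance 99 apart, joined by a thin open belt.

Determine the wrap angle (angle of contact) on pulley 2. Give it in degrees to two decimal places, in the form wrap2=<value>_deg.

open belt: β = asin((r2−r1)/C) = asin(-1/99) = -0.5788°
wrap1 = π − 2β = 181.1575°
wrap2 = π + 2β = 178.8425°

wrap2=178.84_deg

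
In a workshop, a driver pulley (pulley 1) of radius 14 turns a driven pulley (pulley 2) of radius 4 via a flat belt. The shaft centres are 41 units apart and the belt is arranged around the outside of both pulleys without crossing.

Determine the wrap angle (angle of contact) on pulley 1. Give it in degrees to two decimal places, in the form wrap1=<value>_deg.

open belt: β = asin((r2−r1)/C) = asin(-10/41) = -14.1170°
wrap1 = π − 2β = 208.2340°
wrap2 = π + 2β = 151.7660°

wrap1=208.23_deg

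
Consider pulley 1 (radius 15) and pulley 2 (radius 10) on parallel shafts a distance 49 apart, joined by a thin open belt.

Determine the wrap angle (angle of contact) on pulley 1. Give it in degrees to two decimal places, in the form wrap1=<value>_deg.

open belt: β = asin((r2−r1)/C) = asin(-5/49) = -5.8567°
wrap1 = π − 2β = 191.7134°
wrap2 = π + 2β = 168.2866°

wrap1=191.71_deg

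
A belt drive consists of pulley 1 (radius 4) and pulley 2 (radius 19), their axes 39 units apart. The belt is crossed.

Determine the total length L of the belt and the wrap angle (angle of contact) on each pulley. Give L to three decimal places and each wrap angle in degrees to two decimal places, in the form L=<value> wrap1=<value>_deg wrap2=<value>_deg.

crossed belt: β = asin((r1+r2)/C) = asin(23/39) = 36.1388°
wrap1 = wrap2 = π + 2β = 252.2776°
tangent length = C·cosβ = 31.4960
L = (r1+r2)·wrap + 2·C·cosβ = 23·4.4031 + 2·31.4960 = 164.2628

L=164.263 wrap1=252.28_deg wrap2=252.28_deg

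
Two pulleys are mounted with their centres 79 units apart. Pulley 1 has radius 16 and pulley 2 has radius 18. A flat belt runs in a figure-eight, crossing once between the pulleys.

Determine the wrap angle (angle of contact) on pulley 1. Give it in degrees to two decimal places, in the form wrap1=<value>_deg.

wrap1=230.98_deg

crossed belt: β = asin((r1+r2)/C) = asin(34/79) = 25.4917°
wrap1 = wrap2 = π + 2β = 230.9833°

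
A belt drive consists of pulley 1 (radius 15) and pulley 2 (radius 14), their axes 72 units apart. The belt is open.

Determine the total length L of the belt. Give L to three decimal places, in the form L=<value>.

L=235.120

open belt: β = asin((r2−r1)/C) = asin(-1/72) = -0.7958°
wrap1 = π − 2β = 181.5916°
wrap2 = π + 2β = 178.4084°
tangent length = C·cosβ = 71.9931
L = r1·wrap1 + r2·wrap2 + 2·C·cosβ = 15·3.1694 + 14·3.1138 + 2·71.9931 = 235.1201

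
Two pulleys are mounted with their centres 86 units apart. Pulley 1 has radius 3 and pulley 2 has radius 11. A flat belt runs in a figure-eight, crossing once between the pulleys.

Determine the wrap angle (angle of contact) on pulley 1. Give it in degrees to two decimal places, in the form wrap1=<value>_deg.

wrap1=198.74_deg

crossed belt: β = asin((r1+r2)/C) = asin(14/86) = 9.3689°
wrap1 = wrap2 = π + 2β = 198.7378°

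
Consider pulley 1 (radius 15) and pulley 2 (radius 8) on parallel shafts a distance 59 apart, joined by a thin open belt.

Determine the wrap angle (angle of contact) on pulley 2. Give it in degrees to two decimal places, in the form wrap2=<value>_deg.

wrap2=166.37_deg

open belt: β = asin((r2−r1)/C) = asin(-7/59) = -6.8139°
wrap1 = π − 2β = 193.6277°
wrap2 = π + 2β = 166.3723°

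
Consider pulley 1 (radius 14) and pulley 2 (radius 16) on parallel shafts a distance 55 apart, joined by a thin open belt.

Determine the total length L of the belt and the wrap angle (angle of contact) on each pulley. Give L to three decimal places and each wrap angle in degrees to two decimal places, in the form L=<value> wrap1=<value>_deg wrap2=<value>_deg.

L=204.321 wrap1=175.83_deg wrap2=184.17_deg

open belt: β = asin((r2−r1)/C) = asin(2/55) = 2.0839°
wrap1 = π − 2β = 175.8321°
wrap2 = π + 2β = 184.1679°
tangent length = C·cosβ = 54.9636
L = r1·wrap1 + r2·wrap2 + 2·C·cosβ = 14·3.0688 + 16·3.2143 + 2·54.9636 = 204.3205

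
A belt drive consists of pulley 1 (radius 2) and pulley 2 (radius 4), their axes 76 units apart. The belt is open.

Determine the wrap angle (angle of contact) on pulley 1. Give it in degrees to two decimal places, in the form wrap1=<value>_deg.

open belt: β = asin((r2−r1)/C) = asin(2/76) = 1.5080°
wrap1 = π − 2β = 176.9841°
wrap2 = π + 2β = 183.0159°

wrap1=176.98_deg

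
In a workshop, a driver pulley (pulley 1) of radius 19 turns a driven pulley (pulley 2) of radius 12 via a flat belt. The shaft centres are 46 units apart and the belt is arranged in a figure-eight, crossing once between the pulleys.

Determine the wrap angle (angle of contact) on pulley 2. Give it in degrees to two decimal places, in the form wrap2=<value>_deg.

crossed belt: β = asin((r1+r2)/C) = asin(31/46) = 42.3698°
wrap1 = wrap2 = π + 2β = 264.7396°

wrap2=264.74_deg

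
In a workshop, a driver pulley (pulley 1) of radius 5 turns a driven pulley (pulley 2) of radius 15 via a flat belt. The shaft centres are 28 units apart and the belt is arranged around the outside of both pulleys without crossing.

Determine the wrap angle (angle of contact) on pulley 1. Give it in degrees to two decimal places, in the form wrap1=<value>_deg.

open belt: β = asin((r2−r1)/C) = asin(10/28) = 20.9248°
wrap1 = π − 2β = 138.1503°
wrap2 = π + 2β = 221.8497°

wrap1=138.15_deg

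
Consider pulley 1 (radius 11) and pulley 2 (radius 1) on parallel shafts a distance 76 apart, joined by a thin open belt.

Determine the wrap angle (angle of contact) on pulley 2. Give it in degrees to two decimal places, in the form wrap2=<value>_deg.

wrap2=164.88_deg

open belt: β = asin((r2−r1)/C) = asin(-10/76) = -7.5608°
wrap1 = π − 2β = 195.1217°
wrap2 = π + 2β = 164.8783°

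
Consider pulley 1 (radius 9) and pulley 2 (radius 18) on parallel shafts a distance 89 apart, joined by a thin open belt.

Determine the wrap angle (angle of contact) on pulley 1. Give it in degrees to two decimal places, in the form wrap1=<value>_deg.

wrap1=168.39_deg

open belt: β = asin((r2−r1)/C) = asin(9/89) = 5.8039°
wrap1 = π − 2β = 168.3922°
wrap2 = π + 2β = 191.6078°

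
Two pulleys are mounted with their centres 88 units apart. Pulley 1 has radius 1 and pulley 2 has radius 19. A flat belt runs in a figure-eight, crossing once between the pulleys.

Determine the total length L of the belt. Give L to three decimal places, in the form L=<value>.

L=243.397

crossed belt: β = asin((r1+r2)/C) = asin(20/88) = 13.1366°
wrap1 = wrap2 = π + 2β = 206.2731°
tangent length = C·cosβ = 85.6971
L = (r1+r2)·wrap + 2·C·cosβ = 20·3.6001 + 2·85.6971 = 243.3972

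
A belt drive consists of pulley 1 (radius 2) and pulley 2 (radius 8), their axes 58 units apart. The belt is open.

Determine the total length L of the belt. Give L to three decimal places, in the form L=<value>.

L=148.037

open belt: β = asin((r2−r1)/C) = asin(6/58) = 5.9378°
wrap1 = π − 2β = 168.1245°
wrap2 = π + 2β = 191.8755°
tangent length = C·cosβ = 57.6888
L = r1·wrap1 + r2·wrap2 + 2·C·cosβ = 2·2.9343 + 8·3.3489 + 2·57.6888 = 148.0372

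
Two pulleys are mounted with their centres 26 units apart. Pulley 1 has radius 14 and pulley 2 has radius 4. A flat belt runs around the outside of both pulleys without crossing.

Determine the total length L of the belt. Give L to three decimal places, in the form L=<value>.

L=112.444

open belt: β = asin((r2−r1)/C) = asin(-10/26) = -22.6199°
wrap1 = π − 2β = 225.2397°
wrap2 = π + 2β = 134.7603°
tangent length = C·cosβ = 24.0000
L = r1·wrap1 + r2·wrap2 + 2·C·cosβ = 14·3.9312 + 4·2.3520 + 2·24.0000 = 112.4445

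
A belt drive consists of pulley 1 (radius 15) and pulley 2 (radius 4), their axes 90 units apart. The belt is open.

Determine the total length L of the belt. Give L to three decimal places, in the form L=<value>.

L=241.036

open belt: β = asin((r2−r1)/C) = asin(-11/90) = -7.0204°
wrap1 = π − 2β = 194.0407°
wrap2 = π + 2β = 165.9593°
tangent length = C·cosβ = 89.3252
L = r1·wrap1 + r2·wrap2 + 2·C·cosβ = 15·3.3866 + 4·2.8965 + 2·89.3252 = 241.0364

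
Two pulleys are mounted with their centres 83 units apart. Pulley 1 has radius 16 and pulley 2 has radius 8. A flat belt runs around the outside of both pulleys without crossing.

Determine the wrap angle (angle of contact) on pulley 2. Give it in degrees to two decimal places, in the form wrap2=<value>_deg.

wrap2=168.94_deg

open belt: β = asin((r2−r1)/C) = asin(-8/83) = -5.5311°
wrap1 = π − 2β = 191.0621°
wrap2 = π + 2β = 168.9379°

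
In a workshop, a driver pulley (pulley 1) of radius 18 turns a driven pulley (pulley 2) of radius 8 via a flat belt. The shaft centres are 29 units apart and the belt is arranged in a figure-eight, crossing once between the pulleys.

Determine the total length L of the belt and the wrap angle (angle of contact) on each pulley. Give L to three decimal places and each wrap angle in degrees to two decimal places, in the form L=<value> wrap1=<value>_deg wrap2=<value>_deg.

L=165.192 wrap1=307.42_deg wrap2=307.42_deg

crossed belt: β = asin((r1+r2)/C) = asin(26/29) = 63.7084°
wrap1 = wrap2 = π + 2β = 307.4169°
tangent length = C·cosβ = 12.8452
L = (r1+r2)·wrap + 2·C·cosβ = 26·5.3654 + 2·12.8452 = 165.1918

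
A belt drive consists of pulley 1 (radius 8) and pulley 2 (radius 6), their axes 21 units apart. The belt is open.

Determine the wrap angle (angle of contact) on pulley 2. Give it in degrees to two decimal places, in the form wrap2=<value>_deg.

open belt: β = asin((r2−r1)/C) = asin(-2/21) = -5.4650°
wrap1 = π − 2β = 190.9300°
wrap2 = π + 2β = 169.0700°

wrap2=169.07_deg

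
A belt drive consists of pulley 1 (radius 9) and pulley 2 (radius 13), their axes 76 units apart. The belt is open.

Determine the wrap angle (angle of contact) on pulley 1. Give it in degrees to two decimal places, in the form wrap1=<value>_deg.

open belt: β = asin((r2−r1)/C) = asin(4/76) = 3.0170°
wrap1 = π − 2β = 173.9661°
wrap2 = π + 2β = 186.0339°

wrap1=173.97_deg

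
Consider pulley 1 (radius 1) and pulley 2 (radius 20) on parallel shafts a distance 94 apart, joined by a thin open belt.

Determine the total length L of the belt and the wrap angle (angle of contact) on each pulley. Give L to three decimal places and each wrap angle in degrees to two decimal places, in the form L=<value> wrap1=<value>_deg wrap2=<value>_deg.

open belt: β = asin((r2−r1)/C) = asin(19/94) = 11.6614°
wrap1 = π − 2β = 156.6772°
wrap2 = π + 2β = 203.3228°
tangent length = C·cosβ = 92.0598
L = r1·wrap1 + r2·wrap2 + 2·C·cosβ = 1·2.7345 + 20·3.5487 + 2·92.0598 = 257.8271

L=257.827 wrap1=156.68_deg wrap2=203.32_deg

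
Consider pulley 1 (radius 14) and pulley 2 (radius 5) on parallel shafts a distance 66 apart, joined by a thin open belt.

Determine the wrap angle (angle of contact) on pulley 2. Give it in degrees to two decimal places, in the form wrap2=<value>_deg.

open belt: β = asin((r2−r1)/C) = asin(-9/66) = -7.8375°
wrap1 = π − 2β = 195.6750°
wrap2 = π + 2β = 164.3250°

wrap2=164.33_deg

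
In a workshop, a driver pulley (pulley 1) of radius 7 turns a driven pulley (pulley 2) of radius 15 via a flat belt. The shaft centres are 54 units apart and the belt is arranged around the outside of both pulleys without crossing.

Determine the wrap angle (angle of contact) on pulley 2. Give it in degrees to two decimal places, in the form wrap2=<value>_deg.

wrap2=197.04_deg

open belt: β = asin((r2−r1)/C) = asin(8/54) = 8.5196°
wrap1 = π − 2β = 162.9608°
wrap2 = π + 2β = 197.0392°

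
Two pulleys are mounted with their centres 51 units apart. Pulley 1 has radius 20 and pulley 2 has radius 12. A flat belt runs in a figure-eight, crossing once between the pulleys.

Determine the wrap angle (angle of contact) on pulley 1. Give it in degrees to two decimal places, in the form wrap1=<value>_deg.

wrap1=257.72_deg

crossed belt: β = asin((r1+r2)/C) = asin(32/51) = 38.8623°
wrap1 = wrap2 = π + 2β = 257.7246°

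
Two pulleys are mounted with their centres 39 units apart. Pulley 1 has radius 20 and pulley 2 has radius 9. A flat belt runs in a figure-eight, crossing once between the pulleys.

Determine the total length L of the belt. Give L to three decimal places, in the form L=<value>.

crossed belt: β = asin((r1+r2)/C) = asin(29/39) = 48.0381°
wrap1 = wrap2 = π + 2β = 276.0762°
tangent length = C·cosβ = 26.0768
L = (r1+r2)·wrap + 2·C·cosβ = 29·4.8184 + 2·26.0768 = 191.8884

L=191.888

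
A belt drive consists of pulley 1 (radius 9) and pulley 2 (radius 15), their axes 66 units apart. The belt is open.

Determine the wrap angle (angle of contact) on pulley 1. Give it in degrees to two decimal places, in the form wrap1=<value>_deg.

open belt: β = asin((r2−r1)/C) = asin(6/66) = 5.2159°
wrap1 = π − 2β = 169.5682°
wrap2 = π + 2β = 190.4318°

wrap1=169.57_deg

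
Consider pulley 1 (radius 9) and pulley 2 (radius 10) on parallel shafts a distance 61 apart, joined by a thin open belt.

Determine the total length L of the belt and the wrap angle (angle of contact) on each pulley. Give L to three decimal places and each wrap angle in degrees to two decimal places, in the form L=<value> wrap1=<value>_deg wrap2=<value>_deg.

L=181.707 wrap1=178.12_deg wrap2=181.88_deg

open belt: β = asin((r2−r1)/C) = asin(1/61) = 0.9393°
wrap1 = π − 2β = 178.1214°
wrap2 = π + 2β = 181.8786°
tangent length = C·cosβ = 60.9918
L = r1·wrap1 + r2·wrap2 + 2·C·cosβ = 9·3.1088 + 10·3.1744 + 2·60.9918 = 181.7067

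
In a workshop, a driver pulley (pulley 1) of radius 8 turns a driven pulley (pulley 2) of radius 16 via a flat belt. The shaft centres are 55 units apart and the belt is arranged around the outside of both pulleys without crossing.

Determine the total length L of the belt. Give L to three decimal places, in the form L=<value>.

open belt: β = asin((r2−r1)/C) = asin(8/55) = 8.3636°
wrap1 = π − 2β = 163.2728°
wrap2 = π + 2β = 196.7272°
tangent length = C·cosβ = 54.4151
L = r1·wrap1 + r2·wrap2 + 2·C·cosβ = 8·2.8496 + 16·3.4335 + 2·54.4151 = 186.5639

L=186.564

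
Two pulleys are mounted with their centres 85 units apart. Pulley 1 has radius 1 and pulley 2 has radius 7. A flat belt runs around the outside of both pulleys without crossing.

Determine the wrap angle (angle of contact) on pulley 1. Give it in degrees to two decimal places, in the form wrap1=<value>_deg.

open belt: β = asin((r2−r1)/C) = asin(6/85) = 4.0478°
wrap1 = π − 2β = 171.9045°
wrap2 = π + 2β = 188.0955°

wrap1=171.90_deg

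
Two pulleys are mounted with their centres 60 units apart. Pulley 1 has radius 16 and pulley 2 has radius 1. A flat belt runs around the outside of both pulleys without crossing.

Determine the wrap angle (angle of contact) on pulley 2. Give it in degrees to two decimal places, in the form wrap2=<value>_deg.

open belt: β = asin((r2−r1)/C) = asin(-15/60) = -14.4775°
wrap1 = π − 2β = 208.9550°
wrap2 = π + 2β = 151.0450°

wrap2=151.04_deg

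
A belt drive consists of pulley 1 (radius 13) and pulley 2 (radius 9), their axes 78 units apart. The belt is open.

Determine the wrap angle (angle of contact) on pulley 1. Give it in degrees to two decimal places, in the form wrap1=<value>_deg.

wrap1=185.88_deg

open belt: β = asin((r2−r1)/C) = asin(-4/78) = -2.9395°
wrap1 = π − 2β = 185.8791°
wrap2 = π + 2β = 174.1209°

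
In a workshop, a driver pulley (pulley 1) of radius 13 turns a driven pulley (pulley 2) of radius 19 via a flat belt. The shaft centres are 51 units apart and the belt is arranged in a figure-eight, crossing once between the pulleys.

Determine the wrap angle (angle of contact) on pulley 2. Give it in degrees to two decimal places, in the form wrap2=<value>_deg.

crossed belt: β = asin((r1+r2)/C) = asin(32/51) = 38.8623°
wrap1 = wrap2 = π + 2β = 257.7246°

wrap2=257.72_deg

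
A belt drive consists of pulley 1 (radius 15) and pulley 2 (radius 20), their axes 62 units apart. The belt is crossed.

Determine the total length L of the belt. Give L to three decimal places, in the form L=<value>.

crossed belt: β = asin((r1+r2)/C) = asin(35/62) = 34.3687°
wrap1 = wrap2 = π + 2β = 248.7374°
tangent length = C·cosβ = 51.1762
L = (r1+r2)·wrap + 2·C·cosβ = 35·4.3413 + 2·51.1762 = 254.2974

L=254.297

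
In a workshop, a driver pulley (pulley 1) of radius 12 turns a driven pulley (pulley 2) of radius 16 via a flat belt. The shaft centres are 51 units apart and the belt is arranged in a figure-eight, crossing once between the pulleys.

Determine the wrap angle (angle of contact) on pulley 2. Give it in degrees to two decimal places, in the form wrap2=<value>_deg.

wrap2=246.60_deg

crossed belt: β = asin((r1+r2)/C) = asin(28/51) = 33.2998°
wrap1 = wrap2 = π + 2β = 246.5996°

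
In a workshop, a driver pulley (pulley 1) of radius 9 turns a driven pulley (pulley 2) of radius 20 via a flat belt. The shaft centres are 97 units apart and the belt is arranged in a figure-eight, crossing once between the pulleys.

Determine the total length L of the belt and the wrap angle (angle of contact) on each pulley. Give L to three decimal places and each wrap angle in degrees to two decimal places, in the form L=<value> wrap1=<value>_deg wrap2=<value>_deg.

L=293.843 wrap1=214.79_deg wrap2=214.79_deg

crossed belt: β = asin((r1+r2)/C) = asin(29/97) = 17.3957°
wrap1 = wrap2 = π + 2β = 214.7914°
tangent length = C·cosβ = 92.5635
L = (r1+r2)·wrap + 2·C·cosβ = 29·3.7488 + 2·92.5635 = 293.8427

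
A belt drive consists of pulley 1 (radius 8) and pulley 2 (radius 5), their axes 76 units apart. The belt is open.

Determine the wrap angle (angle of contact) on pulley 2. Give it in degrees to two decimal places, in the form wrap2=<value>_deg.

wrap2=175.48_deg

open belt: β = asin((r2−r1)/C) = asin(-3/76) = -2.2623°
wrap1 = π − 2β = 184.5245°
wrap2 = π + 2β = 175.4755°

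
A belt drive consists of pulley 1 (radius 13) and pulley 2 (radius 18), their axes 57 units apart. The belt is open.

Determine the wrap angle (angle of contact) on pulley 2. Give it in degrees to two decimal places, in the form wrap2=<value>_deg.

open belt: β = asin((r2−r1)/C) = asin(5/57) = 5.0324°
wrap1 = π − 2β = 169.9352°
wrap2 = π + 2β = 190.0648°

wrap2=190.06_deg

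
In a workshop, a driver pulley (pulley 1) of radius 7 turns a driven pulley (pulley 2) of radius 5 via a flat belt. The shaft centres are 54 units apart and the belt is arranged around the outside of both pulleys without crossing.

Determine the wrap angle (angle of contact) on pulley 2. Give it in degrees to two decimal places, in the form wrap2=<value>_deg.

wrap2=175.75_deg

open belt: β = asin((r2−r1)/C) = asin(-2/54) = -2.1226°
wrap1 = π − 2β = 184.2451°
wrap2 = π + 2β = 175.7549°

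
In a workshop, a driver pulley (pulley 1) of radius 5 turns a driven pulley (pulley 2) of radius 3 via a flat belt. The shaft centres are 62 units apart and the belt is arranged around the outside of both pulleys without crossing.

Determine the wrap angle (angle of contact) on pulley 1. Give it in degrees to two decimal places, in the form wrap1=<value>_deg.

wrap1=183.70_deg

open belt: β = asin((r2−r1)/C) = asin(-2/62) = -1.8486°
wrap1 = π − 2β = 183.6971°
wrap2 = π + 2β = 176.3029°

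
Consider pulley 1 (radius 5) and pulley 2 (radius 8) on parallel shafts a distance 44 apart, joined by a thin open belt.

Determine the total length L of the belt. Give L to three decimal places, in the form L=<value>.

open belt: β = asin((r2−r1)/C) = asin(3/44) = 3.9096°
wrap1 = π − 2β = 172.1809°
wrap2 = π + 2β = 187.8191°
tangent length = C·cosβ = 43.8976
L = r1·wrap1 + r2·wrap2 + 2·C·cosβ = 5·3.0051 + 8·3.2781 + 2·43.8976 = 129.0453

L=129.045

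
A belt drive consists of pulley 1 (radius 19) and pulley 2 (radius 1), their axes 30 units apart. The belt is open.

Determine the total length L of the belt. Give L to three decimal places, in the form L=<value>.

open belt: β = asin((r2−r1)/C) = asin(-18/30) = -36.8699°
wrap1 = π − 2β = 253.7398°
wrap2 = π + 2β = 106.2602°
tangent length = C·cosβ = 24.0000
L = r1·wrap1 + r2·wrap2 + 2·C·cosβ = 19·4.4286 + 1·1.8546 + 2·24.0000 = 133.9979

L=133.998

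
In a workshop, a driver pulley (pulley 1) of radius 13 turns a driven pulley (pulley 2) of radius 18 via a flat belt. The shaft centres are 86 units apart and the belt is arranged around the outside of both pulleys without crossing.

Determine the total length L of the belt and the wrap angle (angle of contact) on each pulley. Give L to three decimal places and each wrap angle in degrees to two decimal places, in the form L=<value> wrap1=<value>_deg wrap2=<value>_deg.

L=269.680 wrap1=173.33_deg wrap2=186.67_deg

open belt: β = asin((r2−r1)/C) = asin(5/86) = 3.3330°
wrap1 = π − 2β = 173.3339°
wrap2 = π + 2β = 186.6661°
tangent length = C·cosβ = 85.8545
L = r1·wrap1 + r2·wrap2 + 2·C·cosβ = 13·3.0252 + 18·3.2579 + 2·85.8545 = 269.6802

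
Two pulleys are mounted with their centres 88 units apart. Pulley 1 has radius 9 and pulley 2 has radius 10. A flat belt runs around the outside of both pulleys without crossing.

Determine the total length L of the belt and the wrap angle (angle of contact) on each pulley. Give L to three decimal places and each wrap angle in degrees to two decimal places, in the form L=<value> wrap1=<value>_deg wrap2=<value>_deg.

L=235.702 wrap1=178.70_deg wrap2=181.30_deg

open belt: β = asin((r2−r1)/C) = asin(1/88) = 0.6511°
wrap1 = π − 2β = 178.6978°
wrap2 = π + 2β = 181.3022°
tangent length = C·cosβ = 87.9943
L = r1·wrap1 + r2·wrap2 + 2·C·cosβ = 9·3.1189 + 10·3.1643 + 2·87.9943 = 235.7016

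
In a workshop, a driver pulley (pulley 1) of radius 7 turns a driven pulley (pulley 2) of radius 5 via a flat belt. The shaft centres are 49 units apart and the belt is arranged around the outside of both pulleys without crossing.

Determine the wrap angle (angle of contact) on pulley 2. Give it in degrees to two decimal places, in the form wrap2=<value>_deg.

wrap2=175.32_deg

open belt: β = asin((r2−r1)/C) = asin(-2/49) = -2.3393°
wrap1 = π − 2β = 184.6785°
wrap2 = π + 2β = 175.3215°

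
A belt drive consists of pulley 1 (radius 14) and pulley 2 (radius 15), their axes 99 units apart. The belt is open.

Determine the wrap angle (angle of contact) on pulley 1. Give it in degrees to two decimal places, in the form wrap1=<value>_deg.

wrap1=178.84_deg

open belt: β = asin((r2−r1)/C) = asin(1/99) = 0.5788°
wrap1 = π − 2β = 178.8425°
wrap2 = π + 2β = 181.1575°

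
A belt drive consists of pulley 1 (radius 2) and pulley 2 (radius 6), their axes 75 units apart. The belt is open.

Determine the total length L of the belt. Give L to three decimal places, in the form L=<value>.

open belt: β = asin((r2−r1)/C) = asin(4/75) = 3.0572°
wrap1 = π − 2β = 173.8855°
wrap2 = π + 2β = 186.1145°
tangent length = C·cosβ = 74.8933
L = r1·wrap1 + r2·wrap2 + 2·C·cosβ = 2·3.0349 + 6·3.2483 + 2·74.8933 = 175.3461

L=175.346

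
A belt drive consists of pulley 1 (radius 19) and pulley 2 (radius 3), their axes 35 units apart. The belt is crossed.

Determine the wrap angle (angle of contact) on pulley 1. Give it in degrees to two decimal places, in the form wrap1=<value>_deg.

crossed belt: β = asin((r1+r2)/C) = asin(22/35) = 38.9448°
wrap1 = wrap2 = π + 2β = 257.8896°

wrap1=257.89_deg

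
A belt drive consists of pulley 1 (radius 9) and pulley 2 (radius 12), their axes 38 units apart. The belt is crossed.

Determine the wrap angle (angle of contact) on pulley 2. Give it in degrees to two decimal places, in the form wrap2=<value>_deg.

crossed belt: β = asin((r1+r2)/C) = asin(21/38) = 33.5477°
wrap1 = wrap2 = π + 2β = 247.0955°

wrap2=247.10_deg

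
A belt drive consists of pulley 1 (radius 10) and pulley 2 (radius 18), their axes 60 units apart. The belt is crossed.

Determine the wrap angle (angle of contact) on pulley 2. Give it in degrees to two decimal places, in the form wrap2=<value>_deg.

wrap2=235.64_deg

crossed belt: β = asin((r1+r2)/C) = asin(28/60) = 27.8181°
wrap1 = wrap2 = π + 2β = 235.6363°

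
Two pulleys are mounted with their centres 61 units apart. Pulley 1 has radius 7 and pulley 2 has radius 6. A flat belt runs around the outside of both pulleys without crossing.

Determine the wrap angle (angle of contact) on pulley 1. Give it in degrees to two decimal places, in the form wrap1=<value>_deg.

open belt: β = asin((r2−r1)/C) = asin(-1/61) = -0.9393°
wrap1 = π − 2β = 181.8786°
wrap2 = π + 2β = 178.1214°

wrap1=181.88_deg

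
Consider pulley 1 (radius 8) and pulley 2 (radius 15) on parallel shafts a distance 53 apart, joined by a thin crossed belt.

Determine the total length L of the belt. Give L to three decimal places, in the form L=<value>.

L=188.404

crossed belt: β = asin((r1+r2)/C) = asin(23/53) = 25.7193°
wrap1 = wrap2 = π + 2β = 231.4386°
tangent length = C·cosβ = 47.7493
L = (r1+r2)·wrap + 2·C·cosβ = 23·4.0394 + 2·47.7493 = 188.4041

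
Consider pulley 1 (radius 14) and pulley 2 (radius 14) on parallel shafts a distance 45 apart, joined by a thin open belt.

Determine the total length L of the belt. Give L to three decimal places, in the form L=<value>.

open belt: β = asin((r2−r1)/C) = asin(0/45) = 0.0000°
wrap1 = π − 2β = 180.0000°
wrap2 = π + 2β = 180.0000°
tangent length = C·cosβ = 45.0000
L = r1·wrap1 + r2·wrap2 + 2·C·cosβ = 14·3.1416 + 14·3.1416 + 2·45.0000 = 177.9646

L=177.965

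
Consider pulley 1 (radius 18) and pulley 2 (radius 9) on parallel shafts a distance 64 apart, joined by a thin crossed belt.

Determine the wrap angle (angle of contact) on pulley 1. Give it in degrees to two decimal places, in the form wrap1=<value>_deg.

wrap1=229.91_deg

crossed belt: β = asin((r1+r2)/C) = asin(27/64) = 24.9530°
wrap1 = wrap2 = π + 2β = 229.9060°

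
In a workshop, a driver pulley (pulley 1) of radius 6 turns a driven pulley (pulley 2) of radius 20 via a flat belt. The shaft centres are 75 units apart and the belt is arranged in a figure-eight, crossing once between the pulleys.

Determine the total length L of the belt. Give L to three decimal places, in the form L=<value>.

crossed belt: β = asin((r1+r2)/C) = asin(26/75) = 20.2836°
wrap1 = wrap2 = π + 2β = 220.5671°
tangent length = C·cosβ = 70.3491
L = (r1+r2)·wrap + 2·C·cosβ = 26·3.8496 + 2·70.3491 = 240.7885

L=240.788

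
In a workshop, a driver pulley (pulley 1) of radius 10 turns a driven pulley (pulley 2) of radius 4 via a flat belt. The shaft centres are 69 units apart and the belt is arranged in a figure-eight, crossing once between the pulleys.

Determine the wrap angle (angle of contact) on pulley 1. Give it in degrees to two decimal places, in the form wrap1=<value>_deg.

wrap1=203.41_deg

crossed belt: β = asin((r1+r2)/C) = asin(14/69) = 11.7065°
wrap1 = wrap2 = π + 2β = 203.4130°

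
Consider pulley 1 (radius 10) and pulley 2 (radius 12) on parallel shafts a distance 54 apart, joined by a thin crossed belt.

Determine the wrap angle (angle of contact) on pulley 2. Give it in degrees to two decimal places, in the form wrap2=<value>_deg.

crossed belt: β = asin((r1+r2)/C) = asin(22/54) = 24.0421°
wrap1 = wrap2 = π + 2β = 228.0842°

wrap2=228.08_deg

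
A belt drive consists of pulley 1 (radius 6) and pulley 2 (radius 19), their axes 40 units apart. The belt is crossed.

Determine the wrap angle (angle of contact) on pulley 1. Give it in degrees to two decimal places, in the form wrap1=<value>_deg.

crossed belt: β = asin((r1+r2)/C) = asin(25/40) = 38.6822°
wrap1 = wrap2 = π + 2β = 257.3644°

wrap1=257.36_deg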